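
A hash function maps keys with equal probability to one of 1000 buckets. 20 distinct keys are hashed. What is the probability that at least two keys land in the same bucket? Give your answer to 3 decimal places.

0.174

It's easier to compute the probability that all 20 are distinct.
P(all distinct) = 1000/1000 · 999/1000 · ··· · 981/1000 ≈ 0.826.
So the probability of at least one match is 1 − 0.826 = 0.174.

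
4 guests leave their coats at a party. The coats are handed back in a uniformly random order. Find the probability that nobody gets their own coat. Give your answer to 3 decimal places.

This is the derangement probability: permutations of 4 with no fixed point.
D(4) = 4! · (1 − 1/1! + 1/2! − ··· + (−1)^4/4!) = 9.
P = 9/24 = 3/8 ≈ 0.375.

0.375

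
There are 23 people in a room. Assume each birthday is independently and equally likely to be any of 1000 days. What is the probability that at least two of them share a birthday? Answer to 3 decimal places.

0.225

It's easier to compute the probability that all 23 are distinct.
P(all distinct) = 1000/1000 · 999/1000 · ··· · 978/1000 ≈ 0.775.
So the probability of at least one match is 1 − 0.775 = 0.225.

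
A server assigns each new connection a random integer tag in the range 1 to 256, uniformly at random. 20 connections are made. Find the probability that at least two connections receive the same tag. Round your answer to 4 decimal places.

0.5332

It's easier to compute the probability that all 20 are distinct.
P(all distinct) = 256/256 · 255/256 · ··· · 237/256 ≈ 0.4668.
So the probability of at least one match is 1 − 0.4668 = 0.5332.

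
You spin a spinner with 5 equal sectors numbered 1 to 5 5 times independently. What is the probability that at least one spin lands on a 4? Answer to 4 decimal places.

P(no spin lands on a 4) = (4/5)^5 ≈ 0.3277.
P(at least one) = 1 − 0.3277 = 0.6723.

0.6723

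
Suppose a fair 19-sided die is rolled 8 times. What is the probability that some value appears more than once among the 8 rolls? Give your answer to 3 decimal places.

0.821

P(all 8 different) = 19/19 · 18/19 · ··· · 12/19 ≈ 0.179.
P(at least two equal) = 1 − 0.179 = 0.821.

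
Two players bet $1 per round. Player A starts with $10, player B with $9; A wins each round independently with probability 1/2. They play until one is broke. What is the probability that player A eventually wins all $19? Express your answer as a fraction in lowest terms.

With a fair step, P(i) = ½P(i−1) + ½P(i+1) with P(0)=0, P(19)=1 has the linear solution P(i) = i/19.
P(10) = 10/19.

10/19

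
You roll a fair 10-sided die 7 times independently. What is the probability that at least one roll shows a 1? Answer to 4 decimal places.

P(no roll shows a 1) = (9/10)^7 ≈ 0.4783.
P(at least one) = 1 − 0.4783 = 0.5217.

0.5217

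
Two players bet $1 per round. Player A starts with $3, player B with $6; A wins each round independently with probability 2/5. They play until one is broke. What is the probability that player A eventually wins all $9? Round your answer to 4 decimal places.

Let r = q/p = (3/5)/(2/5) = 3/2. The recurrence P(i) = p·P(i+1) + q·P(i−1) with P(0)=0, P(9)=1 gives P(i) = (1 − r^i)/(1 − r^9).
P(3) = (1 − (3/2)^3) / (1 − (3/2)^9) = 64/1009 ≈ 0.0634.

0.0634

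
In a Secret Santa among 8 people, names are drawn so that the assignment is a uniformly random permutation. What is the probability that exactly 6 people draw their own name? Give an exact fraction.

1/1440

Choose which 6 of the 8 are fixed: C(8,6) = 28 ways.
The remaining 2 must have no fixed point: D(2) = 1.
P = 28·1/40320 = 1/1440.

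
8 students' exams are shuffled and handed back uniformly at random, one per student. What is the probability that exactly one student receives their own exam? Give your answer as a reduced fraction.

103/280

Choose which one is fixed: C(8,1) = 8 ways.
The remaining 7 must have no fixed point: D(7) = 1854.
P = 8·1854/40320 = 103/280.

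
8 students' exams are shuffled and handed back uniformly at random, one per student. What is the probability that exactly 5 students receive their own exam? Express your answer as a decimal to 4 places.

0.0028

Choose which 5 of the 8 are fixed: C(8,5) = 56 ways.
The remaining 3 must have no fixed point: D(3) = 2.
P = 56·2/40320 = 1/360 ≈ 0.0028.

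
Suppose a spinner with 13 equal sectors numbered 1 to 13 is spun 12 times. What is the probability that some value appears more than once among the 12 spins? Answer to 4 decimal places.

0.9997

P(all 12 different) = 13/13 · 12/13 · ··· · 2/13 ≈ 0.0003.
P(at least two equal) = 1 − 0.0003 = 0.9997.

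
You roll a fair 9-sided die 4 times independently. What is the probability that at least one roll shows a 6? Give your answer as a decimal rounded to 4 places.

0.3757

P(no roll shows a 6) = (8/9)^4 ≈ 0.6243.
P(at least one) = 1 − 0.6243 = 0.3757.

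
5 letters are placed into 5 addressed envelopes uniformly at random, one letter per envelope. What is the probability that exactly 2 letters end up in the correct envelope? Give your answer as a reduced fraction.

Choose which 2 of the 5 are fixed: C(5,2) = 10 ways.
The remaining 3 must have no fixed point: D(3) = 2.
P = 10·2/120 = 1/6.

1/6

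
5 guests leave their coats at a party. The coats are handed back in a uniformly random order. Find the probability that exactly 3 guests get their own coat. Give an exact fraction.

Choose which 3 of the 5 are fixed: C(5,3) = 10 ways.
The remaining 2 must have no fixed point: D(2) = 1.
P = 10·1/120 = 1/12.

1/12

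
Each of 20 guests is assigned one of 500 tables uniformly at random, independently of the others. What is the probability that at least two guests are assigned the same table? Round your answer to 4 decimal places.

It's easier to compute the probability that all 20 are distinct.
P(all distinct) = 500/500 · 499/500 · ··· · 481/500 ≈ 0.6804.
So the probability of at least one match is 1 − 0.6804 = 0.3196.

0.3196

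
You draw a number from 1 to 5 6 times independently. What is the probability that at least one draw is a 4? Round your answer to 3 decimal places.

P(no draw is a 4) = (4/5)^6 ≈ 0.262.
P(at least one) = 1 − 0.262 = 0.738.

0.738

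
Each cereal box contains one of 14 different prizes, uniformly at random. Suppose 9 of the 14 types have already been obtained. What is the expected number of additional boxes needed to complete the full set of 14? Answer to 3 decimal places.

31.967

Starting from 9 distinct types, each trial gives a new one with probability (14−i)/14 when i types are held, so the wait for the next new type is 14/(14−i).
E = 14/5 + 14/4 + 14/3 + 14/2 + 14/1 = 959/30 ≈ 31.967.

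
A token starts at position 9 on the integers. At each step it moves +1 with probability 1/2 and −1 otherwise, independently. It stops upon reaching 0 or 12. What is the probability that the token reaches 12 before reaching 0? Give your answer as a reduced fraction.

With a fair step, P(i) = ½P(i−1) + ½P(i+1) with P(0)=0, P(12)=1 has the linear solution P(i) = i/12.
P(9) = 9/12 = 3/4.

3/4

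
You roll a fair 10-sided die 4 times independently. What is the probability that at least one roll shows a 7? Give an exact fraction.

P(no roll shows a 7) = (9/10)^4 = 6561/10000.
P(at least one) = 1 − 6561/10000 = 3439/10000.

3439/10000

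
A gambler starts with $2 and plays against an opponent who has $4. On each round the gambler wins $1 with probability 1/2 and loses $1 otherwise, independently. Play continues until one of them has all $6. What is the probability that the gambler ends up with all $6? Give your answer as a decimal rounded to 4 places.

With a fair step, P(i) = ½P(i−1) + ½P(i+1) with P(0)=0, P(6)=1 has the linear solution P(i) = i/6.
P(2) = 2/6 = 1/3 ≈ 0.3333.

0.3333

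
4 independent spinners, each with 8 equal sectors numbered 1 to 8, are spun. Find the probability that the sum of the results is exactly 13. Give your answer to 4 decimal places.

0.0498

There are 8^4 = 4096 equally likely outcomes.
The number of ordered 4-tuples from {1,…,8} summing to 13 is 204.
P(sum = 13) = 204/4096 = 51/1024 ≈ 0.0498.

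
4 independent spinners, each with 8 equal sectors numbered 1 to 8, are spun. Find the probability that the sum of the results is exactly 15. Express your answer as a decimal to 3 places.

There are 8^4 = 4096 equally likely outcomes.
The number of ordered 4-tuples from {1,…,8} summing to 15 is 284.
P(sum = 15) = 284/4096 = 71/1024 ≈ 0.069.

0.069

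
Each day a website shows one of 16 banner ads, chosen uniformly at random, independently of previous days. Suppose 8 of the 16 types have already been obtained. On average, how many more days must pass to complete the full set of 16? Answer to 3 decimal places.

Starting from 8 distinct types, each trial gives a new one with probability (16−i)/16 when i types are held, so the wait for the next new type is 16/(16−i).
E = 16/8 + 16/7 + 16/6 + 16/5 + 16/4 + 16/3 + 16/2 + 16/1 = 1522/35 ≈ 43.486.

43.486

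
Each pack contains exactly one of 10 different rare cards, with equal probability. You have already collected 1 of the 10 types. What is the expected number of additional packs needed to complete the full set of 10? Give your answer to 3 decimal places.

Starting from 1 distinct type, each trial gives a new one with probability (10−i)/10 when i types are held, so the wait for the next new type is 10/(10−i).
E = 10/9 + 10/8 + 10/7 + 10/6 + 10/5 + 10/4 + 10/3 + 10/2 + 10/1 = 7129/252 ≈ 28.290.

28.290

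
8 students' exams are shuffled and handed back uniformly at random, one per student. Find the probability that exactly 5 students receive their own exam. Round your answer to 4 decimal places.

Choose which 5 of the 8 are fixed: C(8,5) = 56 ways.
The remaining 3 must have no fixed point: D(3) = 2.
P = 56·2/40320 = 1/360 ≈ 0.0028.

0.0028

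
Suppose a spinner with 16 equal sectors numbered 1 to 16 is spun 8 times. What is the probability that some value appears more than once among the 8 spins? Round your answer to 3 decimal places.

P(all 8 different) = 16/16 · 15/16 · ··· · 9/16 ≈ 0.121.
P(at least two equal) = 1 − 0.121 = 0.879.

0.879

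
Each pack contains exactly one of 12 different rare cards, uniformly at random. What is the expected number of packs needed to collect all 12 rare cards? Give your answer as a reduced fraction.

After i distinct types are collected, each trial gives a new one with probability (12−i)/12, so the expected wait for the next new type is 12/(12−i).
E = 12/12 + 12/11 + 12/10 + 12/9 + 12/8 + 12/7 + 12/6 + 12/5 + 12/4 + 12/3 + 12/2 + 12/1 = 86021/2310.

86021/2310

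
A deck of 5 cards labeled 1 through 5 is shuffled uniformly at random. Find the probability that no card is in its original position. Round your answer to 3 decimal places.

0.367

This is the derangement probability: permutations of 5 with no fixed point.
D(5) = 5! · (1 − 1/1! + 1/2! − ··· + (−1)^5/5!) = 44.
P = 44/120 = 11/30 ≈ 0.367.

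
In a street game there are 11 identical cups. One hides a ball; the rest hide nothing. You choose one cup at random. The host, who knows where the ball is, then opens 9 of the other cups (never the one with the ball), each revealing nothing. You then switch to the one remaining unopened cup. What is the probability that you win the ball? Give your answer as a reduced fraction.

Your original cup holds the ball with probability 1/11, so the other 10 collectively hold it with probability 10/11.
The host can always find 9 empty cups to open, so the reveals don't change that 10/11; it is now spread over the 1 remaining unopened cup.
P(win by switching) = (10/11) · (1/1) = 10/11.

10/11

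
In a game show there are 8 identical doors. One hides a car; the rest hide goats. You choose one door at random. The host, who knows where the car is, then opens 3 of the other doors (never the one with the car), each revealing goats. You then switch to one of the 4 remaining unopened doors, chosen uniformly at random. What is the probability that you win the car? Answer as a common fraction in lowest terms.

7/32

Your original door holds the car with probability 1/8, so the other 7 collectively hold it with probability 7/8.
The host can always find 3 empty doors to open, so the reveals don't change that 7/8; it is now spread over the 4 remaining unopened doors.
P(win by switching) = (7/8) · (1/4) = 7/32.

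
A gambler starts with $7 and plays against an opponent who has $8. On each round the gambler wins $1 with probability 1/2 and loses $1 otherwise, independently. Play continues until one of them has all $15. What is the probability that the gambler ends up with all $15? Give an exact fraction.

With a fair step, P(i) = ½P(i−1) + ½P(i+1) with P(0)=0, P(15)=1 has the linear solution P(i) = i/15.
P(7) = 7/15.

7/15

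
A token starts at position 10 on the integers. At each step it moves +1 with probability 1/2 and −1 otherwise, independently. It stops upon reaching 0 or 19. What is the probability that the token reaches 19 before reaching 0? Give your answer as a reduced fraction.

10/19

With a fair step, P(i) = ½P(i−1) + ½P(i+1) with P(0)=0, P(19)=1 has the linear solution P(i) = i/19.
P(10) = 10/19.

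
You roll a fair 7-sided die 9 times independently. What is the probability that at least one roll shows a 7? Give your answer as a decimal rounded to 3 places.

0.750

P(no roll shows a 7) = (6/7)^9 ≈ 0.250.
P(at least one) = 1 − 0.250 = 0.750.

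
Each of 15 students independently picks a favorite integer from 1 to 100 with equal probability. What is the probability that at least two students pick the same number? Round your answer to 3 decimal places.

It's easier to compute the probability that all 15 are distinct.
P(all distinct) = 100/100 · 99/100 · ··· · 86/100 ≈ 0.331.
So the probability of at least one match is 1 − 0.331 = 0.669.

0.669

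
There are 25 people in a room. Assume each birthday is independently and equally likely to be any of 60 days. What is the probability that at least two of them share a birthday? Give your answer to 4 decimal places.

It's easier to compute the probability that all 25 are distinct.
P(all distinct) = 60/60 · 59/60 · ··· · 36/60 ≈ 0.0028.
So the probability of at least one match is 1 − 0.0028 = 0.9972.

0.9972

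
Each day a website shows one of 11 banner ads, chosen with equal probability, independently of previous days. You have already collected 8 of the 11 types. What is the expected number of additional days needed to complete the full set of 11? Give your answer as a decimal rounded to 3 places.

Starting from 8 distinct types, each trial gives a new one with probability (11−i)/11 when i types are held, so the wait for the next new type is 11/(11−i).
E = 11/3 + 11/2 + 11/1 = 121/6 ≈ 20.167.

20.167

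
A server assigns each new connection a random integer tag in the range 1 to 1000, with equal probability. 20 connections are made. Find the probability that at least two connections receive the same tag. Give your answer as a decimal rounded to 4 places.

0.1741

It's easier to compute the probability that all 20 are distinct.
P(all distinct) = 1000/1000 · 999/1000 · ··· · 981/1000 ≈ 0.8259.
So the probability of at least one match is 1 − 0.8259 = 0.1741.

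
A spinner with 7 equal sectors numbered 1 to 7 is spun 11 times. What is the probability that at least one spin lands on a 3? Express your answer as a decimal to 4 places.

P(no spin lands on a 3) = (6/7)^11 ≈ 0.1835.
P(at least one) = 1 − 0.1835 = 0.8165.

0.8165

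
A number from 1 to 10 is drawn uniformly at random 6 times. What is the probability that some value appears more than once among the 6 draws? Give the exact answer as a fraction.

P(all 6 different) = 10/10 · 9/10 · ··· · 5/10 = 189/1250.
P(at least two equal) = 1 − 189/1250 = 1061/1250.

1061/1250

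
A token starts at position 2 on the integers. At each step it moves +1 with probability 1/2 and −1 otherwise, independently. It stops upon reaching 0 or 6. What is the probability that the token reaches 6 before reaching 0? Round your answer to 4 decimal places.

0.3333

With a fair step, P(i) = ½P(i−1) + ½P(i+1) with P(0)=0, P(6)=1 has the linear solution P(i) = i/6.
P(2) = 2/6 = 1/3 ≈ 0.3333.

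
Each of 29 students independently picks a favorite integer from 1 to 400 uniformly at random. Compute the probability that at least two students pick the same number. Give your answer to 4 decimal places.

0.6465

It's easier to compute the probability that all 29 are distinct.
P(all distinct) = 400/400 · 399/400 · ··· · 372/400 ≈ 0.3535.
So the probability of at least one match is 1 − 0.3535 = 0.6465.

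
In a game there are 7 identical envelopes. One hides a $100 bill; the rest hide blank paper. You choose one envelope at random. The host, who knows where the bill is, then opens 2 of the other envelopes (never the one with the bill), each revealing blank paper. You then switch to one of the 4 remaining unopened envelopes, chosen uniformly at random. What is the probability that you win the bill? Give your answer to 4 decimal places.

Your original envelope holds the bill with probability 1/7, so the other 6 collectively hold it with probability 6/7.
The host can always find 2 empty envelopes to open, so the reveals don't change that 6/7; it is now spread over the 4 remaining unopened envelopes.
P(win by switching) = (6/7) · (1/4) = 3/14 ≈ 0.2143.

0.2143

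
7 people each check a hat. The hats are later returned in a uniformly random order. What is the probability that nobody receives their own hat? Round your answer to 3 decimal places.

This is the derangement probability: permutations of 7 with no fixed point.
D(7) = 7! · (1 − 1/1! + 1/2! − ··· + (−1)^7/7!) = 1854.
P = 1854/5040 = 103/280 ≈ 0.368.

0.368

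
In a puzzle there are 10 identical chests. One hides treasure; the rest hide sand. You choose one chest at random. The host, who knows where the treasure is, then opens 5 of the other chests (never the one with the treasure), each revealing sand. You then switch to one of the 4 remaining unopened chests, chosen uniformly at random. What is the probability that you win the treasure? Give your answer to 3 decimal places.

Your original chest holds the treasure with probability 1/10, so the other 9 collectively hold it with probability 9/10.
The host can always find 5 empty chests to open, so the reveals don't change that 9/10; it is now spread over the 4 remaining unopened chests.
P(win by switching) = (9/10) · (1/4) = 9/40 ≈ 0.225.

0.225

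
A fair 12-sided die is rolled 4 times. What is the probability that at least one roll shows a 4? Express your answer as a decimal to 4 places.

0.2939

P(no roll shows a 4) = (11/12)^4 ≈ 0.7061.
P(at least one) = 1 − 0.7061 = 0.2939.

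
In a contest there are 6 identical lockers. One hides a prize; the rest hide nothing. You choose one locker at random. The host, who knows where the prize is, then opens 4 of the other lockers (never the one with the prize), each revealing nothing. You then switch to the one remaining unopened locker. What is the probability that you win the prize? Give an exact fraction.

Your original locker holds the prize with probability 1/6, so the other 5 collectively hold it with probability 5/6.
The host can always find 4 empty lockers to open, so the reveals don't change that 5/6; it is now spread over the 1 remaining unopened locker.
P(win by switching) = (5/6) · (1/1) = 5/6.

5/6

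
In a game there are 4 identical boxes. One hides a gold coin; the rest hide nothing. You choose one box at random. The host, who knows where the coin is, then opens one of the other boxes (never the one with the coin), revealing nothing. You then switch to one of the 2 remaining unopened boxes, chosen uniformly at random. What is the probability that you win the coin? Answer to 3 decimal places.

Your original box holds the coin with probability 1/4, so the other 3 collectively hold it with probability 3/4.
The host can always find an empty box to open, so this doesn't change that 3/4; it is now spread over the 2 remaining unopened boxes.
P(win by switching) = (3/4) · (1/2) = 3/8 ≈ 0.375.

0.375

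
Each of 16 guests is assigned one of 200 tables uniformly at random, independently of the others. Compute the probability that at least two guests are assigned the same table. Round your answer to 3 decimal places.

0.460

It's easier to compute the probability that all 16 are distinct.
P(all distinct) = 200/200 · 199/200 · ··· · 185/200 ≈ 0.540.
So the probability of at least one match is 1 − 0.540 = 0.460.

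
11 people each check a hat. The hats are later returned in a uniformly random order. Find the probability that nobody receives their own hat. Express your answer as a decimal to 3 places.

0.368

This is the derangement probability: permutations of 11 with no fixed point.
D(11) = 11! · (1 − 1/1! + 1/2! − ··· + (−1)^11/11!) = 14684570.
P = 14684570/39916800 = 1468457/3991680 ≈ 0.368.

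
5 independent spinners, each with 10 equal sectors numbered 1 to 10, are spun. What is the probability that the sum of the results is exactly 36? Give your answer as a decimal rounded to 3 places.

There are 10^5 = 100000 equally likely outcomes.
The number of ordered 5-tuples from {1,…,10} summing to 36 is 2710.
P(sum = 36) = 2710/100000 = 271/10000 ≈ 0.027.

0.027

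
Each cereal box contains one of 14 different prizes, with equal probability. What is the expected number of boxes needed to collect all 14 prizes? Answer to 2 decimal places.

45.52

After i distinct types are collected, each trial gives a new one with probability (14−i)/14, so the expected wait for the next new type is 14/(14−i).
E = 14/14 + 14/13 + 14/12 + 14/11 + 14/10 + 14/9 + 14/8 + 14/7 + 14/6 + 14/5 + 14/4 + 14/3 + 14/2 + 14/1 = 1171733/25740 ≈ 45.52.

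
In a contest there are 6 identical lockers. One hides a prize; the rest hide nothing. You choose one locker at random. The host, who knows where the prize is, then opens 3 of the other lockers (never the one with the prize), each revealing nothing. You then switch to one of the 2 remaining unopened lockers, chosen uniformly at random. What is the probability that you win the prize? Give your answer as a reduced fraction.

Your original locker holds the prize with probability 1/6, so the other 5 collectively hold it with probability 5/6.
The host can always find 3 empty lockers to open, so the reveals don't change that 5/6; it is now spread over the 2 remaining unopened lockers.
P(win by switching) = (5/6) · (1/2) = 5/12.

5/12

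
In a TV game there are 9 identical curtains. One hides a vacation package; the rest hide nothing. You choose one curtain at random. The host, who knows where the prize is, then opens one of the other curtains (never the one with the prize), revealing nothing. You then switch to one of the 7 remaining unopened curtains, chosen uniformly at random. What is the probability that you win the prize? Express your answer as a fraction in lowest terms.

8/63

Your original curtain holds the prize with probability 1/9, so the other 8 collectively hold it with probability 8/9.
The host can always find an empty curtain to open, so this doesn't change that 8/9; it is now spread over the 7 remaining unopened curtains.
P(win by switching) = (8/9) · (1/7) = 8/63.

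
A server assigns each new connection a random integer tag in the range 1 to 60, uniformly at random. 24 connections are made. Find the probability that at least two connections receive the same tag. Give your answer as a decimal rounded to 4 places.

It's easier to compute the probability that all 24 are distinct.
P(all distinct) = 60/60 · 59/60 · ··· · 37/60 ≈ 0.0047.
So the probability of at least one match is 1 − 0.0047 = 0.9953.

0.9953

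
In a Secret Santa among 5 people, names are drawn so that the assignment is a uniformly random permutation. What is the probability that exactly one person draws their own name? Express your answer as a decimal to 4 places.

0.3750

Choose which one is fixed: C(5,1) = 5 ways.
The remaining 4 must have no fixed point: D(4) = 9.
P = 5·9/120 = 3/8 ≈ 0.3750.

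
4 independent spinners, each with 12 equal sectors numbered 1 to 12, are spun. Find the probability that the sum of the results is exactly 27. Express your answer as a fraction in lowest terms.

143/2592

There are 12^4 = 20736 equally likely outcomes.
The number of ordered 4-tuples from {1,…,12} summing to 27 is 1144.
P(sum = 27) = 1144/20736 = 143/2592.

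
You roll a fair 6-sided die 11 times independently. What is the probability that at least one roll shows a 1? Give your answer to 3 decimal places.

P(no roll shows a 1) = (5/6)^11 ≈ 0.135.
P(at least one) = 1 − 0.135 = 0.865.

0.865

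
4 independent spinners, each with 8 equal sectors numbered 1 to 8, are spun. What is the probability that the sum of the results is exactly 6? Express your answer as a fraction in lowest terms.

5/2048

There are 8^4 = 4096 equally likely outcomes.
The number of ordered 4-tuples from {1,…,8} summing to 6 is 10.
P(sum = 6) = 10/4096 = 5/2048.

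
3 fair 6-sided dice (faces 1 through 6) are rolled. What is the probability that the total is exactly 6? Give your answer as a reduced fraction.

There are 6^3 = 216 equally likely outcomes.
The number of ordered 3-tuples from {1,…,6} summing to 6 is 10.
P(sum = 6) = 10/216 = 5/108.

5/108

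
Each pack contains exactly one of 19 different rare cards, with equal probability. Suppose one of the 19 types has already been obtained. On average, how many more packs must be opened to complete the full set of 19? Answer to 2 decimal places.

66.41

Starting from 1 distinct type, each trial gives a new one with probability (19−i)/19 when i types are held, so the wait for the next new type is 19/(19−i).
E = 19/18 + 19/17 + 19/16 + 19/15 + 19/14 + 19/13 + 19/12 + 19/11 + 19/10 + 19/9 + 19/8 + 19/7 + 19/6 + 19/5 + 19/4 + 19/3 + 19/2 + 19/1 = 271211719/4084080 ≈ 66.41.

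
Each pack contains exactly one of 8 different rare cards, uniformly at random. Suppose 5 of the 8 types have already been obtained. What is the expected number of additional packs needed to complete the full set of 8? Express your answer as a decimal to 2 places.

Starting from 5 distinct types, each trial gives a new one with probability (8−i)/8 when i types are held, so the wait for the next new type is 8/(8−i).
E = 8/3 + 8/2 + 8/1 = 44/3 ≈ 14.67.

14.67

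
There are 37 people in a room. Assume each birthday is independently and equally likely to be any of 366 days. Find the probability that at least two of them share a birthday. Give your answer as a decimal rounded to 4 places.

It's easier to compute the probability that all 37 are distinct.
P(all distinct) = 366/366 · 365/366 · ··· · 330/366 ≈ 0.1521.
So the probability of at least one match is 1 − 0.1521 = 0.8479.

0.8479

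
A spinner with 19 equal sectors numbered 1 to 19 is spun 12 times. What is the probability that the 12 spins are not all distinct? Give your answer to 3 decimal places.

0.989

P(all 12 different) = 19/19 · 18/19 · ··· · 8/19 ≈ 0.011.
P(at least two equal) = 1 − 0.011 = 0.989.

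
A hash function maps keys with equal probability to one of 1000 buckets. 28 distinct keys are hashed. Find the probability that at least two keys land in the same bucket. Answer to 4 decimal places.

0.3172

It's easier to compute the probability that all 28 are distinct.
P(all distinct) = 1000/1000 · 999/1000 · ··· · 973/1000 ≈ 0.6828.
So the probability of at least one match is 1 − 0.6828 = 0.3172.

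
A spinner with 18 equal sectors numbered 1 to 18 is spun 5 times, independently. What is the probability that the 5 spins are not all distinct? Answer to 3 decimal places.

0.456

P(all 5 different) = 18/18 · 17/18 · ··· · 14/18 ≈ 0.544.
P(at least two equal) = 1 − 0.544 = 0.456.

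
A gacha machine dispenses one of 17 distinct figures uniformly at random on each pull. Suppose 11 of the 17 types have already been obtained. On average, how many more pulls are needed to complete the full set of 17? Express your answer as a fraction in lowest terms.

833/20

Starting from 11 distinct types, each trial gives a new one with probability (17−i)/17 when i types are held, so the wait for the next new type is 17/(17−i).
E = 17/6 + 17/5 + 17/4 + 17/3 + 17/2 + 17/1 = 833/20.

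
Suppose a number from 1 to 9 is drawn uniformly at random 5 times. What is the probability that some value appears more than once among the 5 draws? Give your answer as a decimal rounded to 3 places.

P(all 5 different) = 9/9 · 8/9 · ··· · 5/9 ≈ 0.256.
P(at least two equal) = 1 − 0.256 = 0.744.

0.744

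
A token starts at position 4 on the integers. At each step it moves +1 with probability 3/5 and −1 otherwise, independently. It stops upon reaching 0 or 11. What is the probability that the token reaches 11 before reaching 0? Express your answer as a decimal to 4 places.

Let r = q/p = (2/5)/(3/5) = 2/3. The recurrence P(i) = p·P(i+1) + q·P(i−1) with P(0)=0, P(11)=1 gives P(i) = (1 − r^i)/(1 − r^11).
P(4) = (1 − (2/3)^4) / (1 − (2/3)^11) = 142155/175099 ≈ 0.8119.

0.8119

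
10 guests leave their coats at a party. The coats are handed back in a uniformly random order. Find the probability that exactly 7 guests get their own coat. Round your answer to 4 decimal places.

Choose which 7 of the 10 are fixed: C(10,7) = 120 ways.
The remaining 3 must have no fixed point: D(3) = 2.
P = 120·2/3628800 = 1/15120 ≈ 0.0001.

0.0001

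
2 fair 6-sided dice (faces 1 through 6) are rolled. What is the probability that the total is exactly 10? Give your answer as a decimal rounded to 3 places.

There are 6^2 = 36 equally likely outcomes.
The number of ordered 2-tuples from {1,…,6} summing to 10 is 3.
P(sum = 10) = 3/36 = 1/12 ≈ 0.083.

0.083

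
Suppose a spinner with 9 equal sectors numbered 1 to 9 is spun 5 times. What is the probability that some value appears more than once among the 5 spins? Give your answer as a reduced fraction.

1627/2187

P(all 5 different) = 9/9 · 8/9 · ··· · 5/9 = 560/2187.
P(at least two equal) = 1 − 560/2187 = 1627/2187.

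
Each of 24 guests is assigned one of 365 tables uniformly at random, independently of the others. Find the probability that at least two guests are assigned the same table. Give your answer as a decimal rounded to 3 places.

0.538

It's easier to compute the probability that all 24 are distinct.
P(all distinct) = 365/365 · 364/365 · ··· · 342/365 ≈ 0.462.
So the probability of at least one match is 1 − 0.462 = 0.538.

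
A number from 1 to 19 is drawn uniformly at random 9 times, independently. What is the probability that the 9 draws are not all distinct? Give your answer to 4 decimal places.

0.8961

P(all 9 different) = 19/19 · 18/19 · ··· · 11/19 ≈ 0.1039.
P(at least two equal) = 1 − 0.1039 = 0.8961.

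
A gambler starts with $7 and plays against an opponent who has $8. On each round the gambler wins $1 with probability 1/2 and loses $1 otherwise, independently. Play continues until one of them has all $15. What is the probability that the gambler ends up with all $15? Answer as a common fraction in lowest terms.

With a fair step, P(i) = ½P(i−1) + ½P(i+1) with P(0)=0, P(15)=1 has the linear solution P(i) = i/15.
P(7) = 7/15.

7/15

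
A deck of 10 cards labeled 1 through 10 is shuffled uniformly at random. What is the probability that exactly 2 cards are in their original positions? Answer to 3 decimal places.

Choose which 2 of the 10 are fixed: C(10,2) = 45 ways.
The remaining 8 must have no fixed point: D(8) = 14833.
P = 45·14833/3628800 = 2119/11520 ≈ 0.184.

0.184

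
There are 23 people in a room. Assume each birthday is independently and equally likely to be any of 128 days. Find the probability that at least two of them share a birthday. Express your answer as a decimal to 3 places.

0.878

It's easier to compute the probability that all 23 are distinct.
P(all distinct) = 128/128 · 127/128 · ··· · 106/128 ≈ 0.122.
So the probability of at least one match is 1 − 0.122 = 0.878.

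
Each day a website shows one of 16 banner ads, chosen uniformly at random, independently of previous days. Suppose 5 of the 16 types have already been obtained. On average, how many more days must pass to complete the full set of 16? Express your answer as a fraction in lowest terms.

167422/3465

Starting from 5 distinct types, each trial gives a new one with probability (16−i)/16 when i types are held, so the wait for the next new type is 16/(16−i).
E = 16/11 + 16/10 + 16/9 + 16/8 + 16/7 + 16/6 + 16/5 + 16/4 + 16/3 + 16/2 + 16/1 = 167422/3465.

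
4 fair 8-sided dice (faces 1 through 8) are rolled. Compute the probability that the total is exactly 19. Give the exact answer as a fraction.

21/256

There are 8^4 = 4096 equally likely outcomes.
The number of ordered 4-tuples from {1,…,8} summing to 19 is 336.
P(sum = 19) = 336/4096 = 21/256.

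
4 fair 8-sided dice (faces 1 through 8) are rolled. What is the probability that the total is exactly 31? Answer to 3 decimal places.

0.001

There are 8^4 = 4096 equally likely outcomes.
The number of ordered 4-tuples from {1,…,8} summing to 31 is 4.
P(sum = 31) = 4/4096 = 1/1024 ≈ 0.001.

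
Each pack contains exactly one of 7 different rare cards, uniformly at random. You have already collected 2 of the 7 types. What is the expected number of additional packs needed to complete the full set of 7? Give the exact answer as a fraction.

959/60

Starting from 2 distinct types, each trial gives a new one with probability (7−i)/7 when i types are held, so the wait for the next new type is 7/(7−i).
E = 7/5 + 7/4 + 7/3 + 7/2 + 7/1 = 959/60.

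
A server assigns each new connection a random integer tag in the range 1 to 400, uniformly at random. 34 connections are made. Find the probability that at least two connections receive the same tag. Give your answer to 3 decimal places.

It's easier to compute the probability that all 34 are distinct.
P(all distinct) = 400/400 · 399/400 · ··· · 367/400 ≈ 0.236.
So the probability of at least one match is 1 − 0.236 = 0.764.

0.764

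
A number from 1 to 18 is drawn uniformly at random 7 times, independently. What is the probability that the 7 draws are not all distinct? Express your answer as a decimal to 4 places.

0.7380

P(all 7 different) = 18/18 · 17/18 · ··· · 12/18 ≈ 0.2620.
P(at least two equal) = 1 − 0.2620 = 0.7380.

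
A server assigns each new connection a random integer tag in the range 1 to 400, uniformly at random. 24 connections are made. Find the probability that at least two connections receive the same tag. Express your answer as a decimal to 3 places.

0.505

It's easier to compute the probability that all 24 are distinct.
P(all distinct) = 400/400 · 399/400 · ··· · 377/400 ≈ 0.495.
So the probability of at least one match is 1 − 0.495 = 0.505.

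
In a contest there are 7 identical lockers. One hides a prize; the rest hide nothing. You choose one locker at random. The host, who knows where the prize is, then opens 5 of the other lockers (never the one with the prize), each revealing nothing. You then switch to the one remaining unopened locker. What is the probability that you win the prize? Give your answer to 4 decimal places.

Your original locker holds the prize with probability 1/7, so the other 6 collectively hold it with probability 6/7.
The host can always find 5 empty lockers to open, so the reveals don't change that 6/7; it is now spread over the 1 remaining unopened locker.
P(win by switching) = (6/7) · (1/1) = 6/7 ≈ 0.8571.

0.8571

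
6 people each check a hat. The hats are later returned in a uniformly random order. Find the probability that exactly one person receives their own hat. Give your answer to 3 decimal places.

Choose which one is fixed: C(6,1) = 6 ways.
The remaining 5 must have no fixed point: D(5) = 44.
P = 6·44/720 = 11/30 ≈ 0.367.

0.367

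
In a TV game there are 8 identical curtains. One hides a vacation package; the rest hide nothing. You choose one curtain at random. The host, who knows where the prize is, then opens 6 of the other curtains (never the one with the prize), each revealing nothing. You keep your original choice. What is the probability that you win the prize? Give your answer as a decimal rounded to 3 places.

0.125

The host can always open 6 empty curtains regardless of your choice, so the reveals give no information about your original curtain.
P(win by staying) = 1/8 ≈ 0.125.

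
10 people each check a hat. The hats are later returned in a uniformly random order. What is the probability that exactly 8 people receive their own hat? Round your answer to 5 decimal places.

Choose which 8 of the 10 are fixed: C(10,8) = 45 ways.
The remaining 2 must have no fixed point: D(2) = 1.
P = 45·1/3628800 = 1/80640 ≈ 0.00001.

0.00001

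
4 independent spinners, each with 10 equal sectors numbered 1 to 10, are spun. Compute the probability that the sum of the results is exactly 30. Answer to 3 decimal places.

0.028

There are 10^4 = 10000 equally likely outcomes.
The number of ordered 4-tuples from {1,…,10} summing to 30 is 282.
P(sum = 30) = 282/10000 = 141/5000 ≈ 0.028.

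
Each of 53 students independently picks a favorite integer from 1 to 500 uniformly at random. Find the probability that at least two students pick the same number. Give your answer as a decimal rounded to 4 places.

0.9426

It's easier to compute the probability that all 53 are distinct.
P(all distinct) = 500/500 · 499/500 · ··· · 448/500 ≈ 0.0574.
So the probability of at least one match is 1 − 0.0574 = 0.9426.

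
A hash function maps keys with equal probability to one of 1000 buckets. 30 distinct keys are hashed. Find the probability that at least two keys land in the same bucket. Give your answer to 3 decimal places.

It's easier to compute the probability that all 30 are distinct.
P(all distinct) = 1000/1000 · 999/1000 · ··· · 971/1000 ≈ 0.644.
So the probability of at least one match is 1 − 0.644 = 0.356.

0.356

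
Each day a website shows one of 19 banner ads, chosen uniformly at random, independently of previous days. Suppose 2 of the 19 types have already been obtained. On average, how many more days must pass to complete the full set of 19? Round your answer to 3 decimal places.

65.351

Starting from 2 distinct types, each trial gives a new one with probability (19−i)/19 when i types are held, so the wait for the next new type is 19/(19−i).
E = 19/17 + 19/16 + 19/15 + 19/14 + 19/13 + 19/12 + 19/11 + 19/10 + 19/9 + 19/8 + 19/7 + 19/6 + 19/5 + 19/4 + 19/3 + 19/2 + 19/1 = 800702237/12252240 ≈ 65.351.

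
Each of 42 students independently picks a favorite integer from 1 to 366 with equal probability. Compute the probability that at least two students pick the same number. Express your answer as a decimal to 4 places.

0.9134

It's easier to compute the probability that all 42 are distinct.
P(all distinct) = 366/366 · 365/366 · ··· · 325/366 ≈ 0.0866.
So the probability of at least one match is 1 − 0.0866 = 0.9134.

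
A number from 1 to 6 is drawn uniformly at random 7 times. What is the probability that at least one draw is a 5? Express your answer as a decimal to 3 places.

P(no draw is a 5) = (5/6)^7 ≈ 0.279.
P(at least one) = 1 − 0.279 = 0.721.

0.721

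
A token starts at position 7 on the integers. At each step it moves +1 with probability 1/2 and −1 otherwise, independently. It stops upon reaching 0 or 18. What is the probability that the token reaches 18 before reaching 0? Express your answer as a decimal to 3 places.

0.389

With a fair step, P(i) = ½P(i−1) + ½P(i+1) with P(0)=0, P(18)=1 has the linear solution P(i) = i/18.
P(7) = 7/18 ≈ 0.389.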